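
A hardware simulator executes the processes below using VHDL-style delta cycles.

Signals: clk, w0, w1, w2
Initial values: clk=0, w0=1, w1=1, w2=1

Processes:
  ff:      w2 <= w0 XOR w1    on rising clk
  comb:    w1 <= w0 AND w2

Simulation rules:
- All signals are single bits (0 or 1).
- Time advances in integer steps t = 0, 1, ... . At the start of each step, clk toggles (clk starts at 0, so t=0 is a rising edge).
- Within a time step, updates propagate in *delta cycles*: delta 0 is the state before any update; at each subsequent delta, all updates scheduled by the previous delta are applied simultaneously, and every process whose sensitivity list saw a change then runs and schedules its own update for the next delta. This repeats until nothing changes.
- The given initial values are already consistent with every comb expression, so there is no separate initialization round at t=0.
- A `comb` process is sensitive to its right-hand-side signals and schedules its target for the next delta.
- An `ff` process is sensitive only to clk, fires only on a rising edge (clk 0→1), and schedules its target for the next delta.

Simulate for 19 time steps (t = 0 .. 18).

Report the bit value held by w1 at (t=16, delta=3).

[bits: w0,clk,w1,w2]
t=0: Δ0=1011 Δ1=1111 Δ2=1110 Δ3=1100 | 3Δ
t=1: Δ0=1100 Δ1=1000 | 1Δ
t=2: Δ0=1000 Δ1=1100 Δ2=1101 Δ3=1111 | 3Δ
t=3: Δ0=1111 Δ1=1011 | 1Δ
t=4: Δ0=1011 Δ1=1111 Δ2=1110 Δ3=1100 | 3Δ
t=5: Δ0=1100 Δ1=1000 | 1Δ
t=6: Δ0=1000 Δ1=1100 Δ2=1101 Δ3=1111 | 3Δ
t=7: Δ0=1111 Δ1=1011 | 1Δ
t=8: Δ0=1011 Δ1=1111 Δ2=1110 Δ3=1100 | 3Δ
t=9: Δ0=1100 Δ1=1000 | 1Δ
t=10: Δ0=1000 Δ1=1100 Δ2=1101 Δ3=1111 | 3Δ
t=11: Δ0=1111 Δ1=1011 | 1Δ
t=12: Δ0=1011 Δ1=1111 Δ2=1110 Δ3=1100 | 3Δ
t=13: Δ0=1100 Δ1=1000 | 1Δ
t=14: Δ0=1000 Δ1=1100 Δ2=1101 Δ3=1111 | 3Δ
t=15: Δ0=1111 Δ1=1011 | 1Δ
t=16: Δ0=1011 Δ1=1111 Δ2=1110 Δ3=1100 | 3Δ
t=17: Δ0=1100 Δ1=1000 | 1Δ
t=18: Δ0=1000 Δ1=1100 Δ2=1101 Δ3=1111 | 3Δ

0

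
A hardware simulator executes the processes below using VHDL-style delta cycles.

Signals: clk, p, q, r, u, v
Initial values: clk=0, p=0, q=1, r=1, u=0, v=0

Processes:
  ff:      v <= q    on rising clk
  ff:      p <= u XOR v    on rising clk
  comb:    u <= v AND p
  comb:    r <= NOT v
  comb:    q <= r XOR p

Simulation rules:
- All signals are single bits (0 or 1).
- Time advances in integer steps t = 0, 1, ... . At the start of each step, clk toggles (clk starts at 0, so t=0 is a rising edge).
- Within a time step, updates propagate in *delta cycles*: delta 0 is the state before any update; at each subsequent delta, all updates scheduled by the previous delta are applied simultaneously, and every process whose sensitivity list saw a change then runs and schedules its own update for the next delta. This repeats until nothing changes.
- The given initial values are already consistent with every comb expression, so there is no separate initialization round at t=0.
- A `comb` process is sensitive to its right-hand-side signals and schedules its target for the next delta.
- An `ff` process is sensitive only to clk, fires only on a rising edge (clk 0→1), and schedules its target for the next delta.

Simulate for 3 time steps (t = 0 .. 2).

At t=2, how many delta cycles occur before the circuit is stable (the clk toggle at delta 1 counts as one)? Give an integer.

t0.Δ0 v=0 q=1 clk=0 u=0 r=1 p=0
t0.Δ1 v=0 q=1 clk=1 u=0 r=1 p=0
t0.Δ2 v=1 q=1 clk=1 u=0 r=1 p=0
t0.Δ3 v=1 q=1 clk=1 u=0 r=0 p=0
t0.Δ4 v=1 q=0 clk=1 u=0 r=0 p=0
t1.Δ0 v=1 q=0 clk=1 u=0 r=0 p=0
t1.Δ1 v=1 q=0 clk=0 u=0 r=0 p=0
t2.Δ0 v=1 q=0 clk=0 u=0 r=0 p=0
t2.Δ1 v=1 q=0 clk=1 u=0 r=0 p=0
t2.Δ2 v=0 q=0 clk=1 u=0 r=0 p=1
t2.Δ3 v=0 q=1 clk=1 u=0 r=1 p=1
t2.Δ4 v=0 q=0 clk=1 u=0 r=1 p=1

4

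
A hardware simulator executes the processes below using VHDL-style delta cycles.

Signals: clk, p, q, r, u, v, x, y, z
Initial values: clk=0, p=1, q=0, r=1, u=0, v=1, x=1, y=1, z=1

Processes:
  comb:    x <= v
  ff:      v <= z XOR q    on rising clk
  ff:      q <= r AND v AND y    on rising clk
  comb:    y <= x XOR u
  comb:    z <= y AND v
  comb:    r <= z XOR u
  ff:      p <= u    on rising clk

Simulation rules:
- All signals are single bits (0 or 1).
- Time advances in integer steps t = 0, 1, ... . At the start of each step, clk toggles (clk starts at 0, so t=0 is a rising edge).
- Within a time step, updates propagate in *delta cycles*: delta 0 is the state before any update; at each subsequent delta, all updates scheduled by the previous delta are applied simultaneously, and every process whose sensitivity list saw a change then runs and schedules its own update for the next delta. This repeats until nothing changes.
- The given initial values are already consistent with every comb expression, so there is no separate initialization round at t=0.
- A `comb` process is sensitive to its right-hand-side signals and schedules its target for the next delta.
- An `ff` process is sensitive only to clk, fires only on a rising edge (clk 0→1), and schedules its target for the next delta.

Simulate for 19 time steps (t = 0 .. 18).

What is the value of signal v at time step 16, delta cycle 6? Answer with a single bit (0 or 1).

1

t=0 Δ0: x=1 v=1 p=1 r=1 q=0 z=1 y=1 u=0 clk=0
  Δ1: clk:0→1
  Δ2: p:1→0, q:0→1
  (2Δ to stable)
t=1 Δ0: x=1 v=1 p=0 r=1 q=1 z=1 y=1 u=0 clk=1
  Δ1: clk:1→0
  (1Δ to stable)
t=2 Δ0: x=1 v=1 p=0 r=1 q=1 z=1 y=1 u=0 clk=0
  Δ1: clk:0→1
  Δ2: v:1→0
  Δ3: x:1→0, z:1→0
  Δ4: r:1→0, y:1→0
  (4Δ to stable)
t=3 Δ0: x=0 v=0 p=0 r=0 q=1 z=0 y=0 u=0 clk=1
  Δ1: clk:1→0
  (1Δ to stable)
t=4 Δ0: x=0 v=0 p=0 r=0 q=1 z=0 y=0 u=0 clk=0
  Δ1: clk:0→1
  Δ2: v:0→1, q:1→0
  Δ3: x:0→1
  Δ4: y:0→1
  Δ5: z:0→1
  Δ6: r:0→1
  (6Δ to stable)
t=5 Δ0: x=1 v=1 p=0 r=1 q=0 z=1 y=1 u=0 clk=1
  Δ1: clk:1→0
  (1Δ to stable)
t=6 Δ0: x=1 v=1 p=0 r=1 q=0 z=1 y=1 u=0 clk=0
  Δ1: clk:0→1
  Δ2: q:0→1
  (2Δ to stable)
t=7 Δ0: x=1 v=1 p=0 r=1 q=1 z=1 y=1 u=0 clk=1
  Δ1: clk:1→0
  (1Δ to stable)
t=8 Δ0: x=1 v=1 p=0 r=1 q=1 z=1 y=1 u=0 clk=0
  Δ1: clk:0→1
  Δ2: v:1→0
  Δ3: x:1→0, z:1→0
  Δ4: r:1→0, y:1→0
  (4Δ to stable)
t=9 Δ0: x=0 v=0 p=0 r=0 q=1 z=0 y=0 u=0 clk=1
  Δ1: clk:1→0
  (1Δ to stable)
t=10 Δ0: x=0 v=0 p=0 r=0 q=1 z=0 y=0 u=0 clk=0
  Δ1: clk:0→1
  Δ2: v:0→1, q:1→0
  Δ3: x:0→1
  Δ4: y:0→1
  Δ5: z:0→1
  Δ6: r:0→1
  (6Δ to stable)
t=11 Δ0: x=1 v=1 p=0 r=1 q=0 z=1 y=1 u=0 clk=1
  Δ1: clk:1→0
  (1Δ to stable)
t=12 Δ0: x=1 v=1 p=0 r=1 q=0 z=1 y=1 u=0 clk=0
  Δ1: clk:0→1
  Δ2: q:0→1
  (2Δ to stable)
t=13 Δ0: x=1 v=1 p=0 r=1 q=1 z=1 y=1 u=0 clk=1
  Δ1: clk:1→0
  (1Δ to stable)
t=14 Δ0: x=1 v=1 p=0 r=1 q=1 z=1 y=1 u=0 clk=0
  Δ1: clk:0→1
  Δ2: v:1→0
  Δ3: x:1→0, z:1→0
  Δ4: r:1→0, y:1→0
  (4Δ to stable)
t=15 Δ0: x=0 v=0 p=0 r=0 q=1 z=0 y=0 u=0 clk=1
  Δ1: clk:1→0
  (1Δ to stable)
t=16 Δ0: x=0 v=0 p=0 r=0 q=1 z=0 y=0 u=0 clk=0
  Δ1: clk:0→1
  Δ2: v:0→1, q:1→0
  Δ3: x:0→1
  Δ4: y:0→1
  Δ5: z:0→1
  Δ6: r:0→1
  (6Δ to stable)
t=17 Δ0: x=1 v=1 p=0 r=1 q=0 z=1 y=1 u=0 clk=1
  Δ1: clk:1→0
  (1Δ to stable)
t=18 Δ0: x=1 v=1 p=0 r=1 q=0 z=1 y=1 u=0 clk=0
  Δ1: clk:0→1
  Δ2: q:0→1
  (2Δ to stable)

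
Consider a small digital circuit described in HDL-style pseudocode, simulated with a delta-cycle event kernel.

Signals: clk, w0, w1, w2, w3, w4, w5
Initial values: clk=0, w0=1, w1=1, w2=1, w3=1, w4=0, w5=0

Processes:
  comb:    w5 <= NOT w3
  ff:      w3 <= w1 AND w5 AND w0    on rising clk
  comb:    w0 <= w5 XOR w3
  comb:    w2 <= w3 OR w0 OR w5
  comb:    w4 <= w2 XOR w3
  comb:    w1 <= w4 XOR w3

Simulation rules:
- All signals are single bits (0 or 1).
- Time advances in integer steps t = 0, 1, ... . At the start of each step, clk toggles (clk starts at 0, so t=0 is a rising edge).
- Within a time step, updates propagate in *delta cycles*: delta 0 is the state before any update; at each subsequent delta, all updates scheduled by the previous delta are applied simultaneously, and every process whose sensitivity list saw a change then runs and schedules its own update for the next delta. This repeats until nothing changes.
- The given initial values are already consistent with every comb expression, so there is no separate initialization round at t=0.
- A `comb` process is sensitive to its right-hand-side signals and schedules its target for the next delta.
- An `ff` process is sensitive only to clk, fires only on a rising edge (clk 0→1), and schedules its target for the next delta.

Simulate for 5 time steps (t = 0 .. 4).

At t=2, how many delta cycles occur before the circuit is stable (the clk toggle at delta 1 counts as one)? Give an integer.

4

t0.Δ0 w4=0 w0=1 w5=0 w3=1 clk=0 w2=1 w1=1
t0.Δ1 w4=0 w0=1 w5=0 w3=1 clk=1 w2=1 w1=1
t0.Δ2 w4=0 w0=1 w5=0 w3=0 clk=1 w2=1 w1=1
t0.Δ3 w4=1 w0=0 w5=1 w3=0 clk=1 w2=1 w1=0
t0.Δ4 w4=1 w0=1 w5=1 w3=0 clk=1 w2=1 w1=1
t1.Δ0 w4=1 w0=1 w5=1 w3=0 clk=1 w2=1 w1=1
t1.Δ1 w4=1 w0=1 w5=1 w3=0 clk=0 w2=1 w1=1
t2.Δ0 w4=1 w0=1 w5=1 w3=0 clk=0 w2=1 w1=1
t2.Δ1 w4=1 w0=1 w5=1 w3=0 clk=1 w2=1 w1=1
t2.Δ2 w4=1 w0=1 w5=1 w3=1 clk=1 w2=1 w1=1
t2.Δ3 w4=0 w0=0 w5=0 w3=1 clk=1 w2=1 w1=0
t2.Δ4 w4=0 w0=1 w5=0 w3=1 clk=1 w2=1 w1=1
t3.Δ0 w4=0 w0=1 w5=0 w3=1 clk=1 w2=1 w1=1
t3.Δ1 w4=0 w0=1 w5=0 w3=1 clk=0 w2=1 w1=1
t4.Δ0 w4=0 w0=1 w5=0 w3=1 clk=0 w2=1 w1=1
t4.Δ1 w4=0 w0=1 w5=0 w3=1 clk=1 w2=1 w1=1
t4.Δ2 w4=0 w0=1 w5=0 w3=0 clk=1 w2=1 w1=1
t4.Δ3 w4=1 w0=0 w5=1 w3=0 clk=1 w2=1 w1=0
t4.Δ4 w4=1 w0=1 w5=1 w3=0 clk=1 w2=1 w1=1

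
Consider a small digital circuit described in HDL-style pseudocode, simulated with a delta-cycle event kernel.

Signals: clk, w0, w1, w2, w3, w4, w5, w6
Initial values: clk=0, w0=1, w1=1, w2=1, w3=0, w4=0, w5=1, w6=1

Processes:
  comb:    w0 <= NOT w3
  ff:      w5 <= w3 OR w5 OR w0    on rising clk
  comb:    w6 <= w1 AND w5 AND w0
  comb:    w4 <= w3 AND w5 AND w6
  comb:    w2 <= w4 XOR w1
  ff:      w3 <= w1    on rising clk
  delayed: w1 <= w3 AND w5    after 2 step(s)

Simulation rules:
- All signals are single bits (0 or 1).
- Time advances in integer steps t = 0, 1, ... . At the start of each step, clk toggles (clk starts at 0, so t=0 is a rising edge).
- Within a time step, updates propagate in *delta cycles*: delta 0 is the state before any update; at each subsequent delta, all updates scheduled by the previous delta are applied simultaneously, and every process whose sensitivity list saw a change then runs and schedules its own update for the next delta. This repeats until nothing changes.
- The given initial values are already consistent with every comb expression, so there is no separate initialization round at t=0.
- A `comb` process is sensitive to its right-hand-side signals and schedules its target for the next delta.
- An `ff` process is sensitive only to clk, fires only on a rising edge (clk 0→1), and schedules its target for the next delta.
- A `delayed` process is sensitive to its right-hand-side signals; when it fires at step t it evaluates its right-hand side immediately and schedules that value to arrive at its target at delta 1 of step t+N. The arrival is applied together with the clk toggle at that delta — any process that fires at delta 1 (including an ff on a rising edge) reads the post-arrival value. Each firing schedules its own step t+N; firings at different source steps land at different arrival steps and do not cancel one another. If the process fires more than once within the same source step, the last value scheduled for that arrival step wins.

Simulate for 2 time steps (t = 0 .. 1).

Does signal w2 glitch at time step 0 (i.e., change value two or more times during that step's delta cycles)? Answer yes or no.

[bits: w6,w2,w3,clk,w4,w0,w1,w5]
t=0: Δ0=11000111 Δ1=11010111 Δ2=11110111 Δ3=11111011 Δ4=00111011 Δ5=00110011 Δ6=01110011 | 6Δ
t=1: Δ0=01110011 Δ1=01100011 | 1Δ

yes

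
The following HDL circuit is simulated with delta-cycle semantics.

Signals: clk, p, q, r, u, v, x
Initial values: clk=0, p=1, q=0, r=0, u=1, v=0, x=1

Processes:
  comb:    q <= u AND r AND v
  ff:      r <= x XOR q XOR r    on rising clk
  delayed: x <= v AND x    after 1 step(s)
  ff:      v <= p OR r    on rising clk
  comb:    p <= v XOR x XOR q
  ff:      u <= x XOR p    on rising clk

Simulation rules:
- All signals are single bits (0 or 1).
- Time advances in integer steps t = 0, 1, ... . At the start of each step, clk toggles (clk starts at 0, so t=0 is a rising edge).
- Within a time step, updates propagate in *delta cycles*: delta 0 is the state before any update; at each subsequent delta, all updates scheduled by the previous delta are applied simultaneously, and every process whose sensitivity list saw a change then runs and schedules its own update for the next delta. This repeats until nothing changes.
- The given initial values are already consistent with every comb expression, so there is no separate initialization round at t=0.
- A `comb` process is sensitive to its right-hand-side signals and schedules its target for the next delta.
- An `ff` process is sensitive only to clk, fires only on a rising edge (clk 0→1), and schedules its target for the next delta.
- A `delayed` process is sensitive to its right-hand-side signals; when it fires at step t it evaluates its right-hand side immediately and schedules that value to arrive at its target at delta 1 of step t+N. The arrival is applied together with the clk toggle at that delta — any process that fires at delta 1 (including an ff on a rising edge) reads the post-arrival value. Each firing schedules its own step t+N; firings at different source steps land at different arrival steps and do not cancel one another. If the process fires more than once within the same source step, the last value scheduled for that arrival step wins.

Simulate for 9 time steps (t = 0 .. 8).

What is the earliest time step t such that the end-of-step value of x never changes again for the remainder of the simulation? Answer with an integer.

t=0 Δ0: u=1 q=0 r=0 clk=0 x=1 p=1 v=0
  Δ1: clk:0→1
  Δ2: u:1→0, r:0→1, v:0→1
  Δ3: p:1→0
  (3Δ to stable)
t=1 Δ0: u=0 q=0 r=1 clk=1 x=1 p=0 v=1
  Δ1: clk:1→0
  (1Δ to stable)
t=2 Δ0: u=0 q=0 r=1 clk=0 x=1 p=0 v=1
  Δ1: clk:0→1
  Δ2: u:0→1, r:1→0
  (2Δ to stable)
t=3 Δ0: u=1 q=0 r=0 clk=1 x=1 p=0 v=1
  Δ1: clk:1→0
  (1Δ to stable)
t=4 Δ0: u=1 q=0 r=0 clk=0 x=1 p=0 v=1
  Δ1: clk:0→1
  Δ2: r:0→1, v:1→0
  Δ3: p:0→1
  (3Δ to stable)
t=5 Δ0: u=1 q=0 r=1 clk=1 x=1 p=1 v=0
  Δ1: clk:1→0, x:1→0
  Δ2: p:1→0
  (2Δ to stable)
t=6 Δ0: u=1 q=0 r=1 clk=0 x=0 p=0 v=0
  Δ1: clk:0→1
  Δ2: u:1→0, v:0→1
  Δ3: p:0→1
  (3Δ to stable)
t=7 Δ0: u=0 q=0 r=1 clk=1 x=0 p=1 v=1
  Δ1: clk:1→0
  (1Δ to stable)
t=8 Δ0: u=0 q=0 r=1 clk=0 x=0 p=1 v=1
  Δ1: clk:0→1
  Δ2: u:0→1
  Δ3: q:0→1
  Δ4: p:1→0
  (4Δ to stable)

5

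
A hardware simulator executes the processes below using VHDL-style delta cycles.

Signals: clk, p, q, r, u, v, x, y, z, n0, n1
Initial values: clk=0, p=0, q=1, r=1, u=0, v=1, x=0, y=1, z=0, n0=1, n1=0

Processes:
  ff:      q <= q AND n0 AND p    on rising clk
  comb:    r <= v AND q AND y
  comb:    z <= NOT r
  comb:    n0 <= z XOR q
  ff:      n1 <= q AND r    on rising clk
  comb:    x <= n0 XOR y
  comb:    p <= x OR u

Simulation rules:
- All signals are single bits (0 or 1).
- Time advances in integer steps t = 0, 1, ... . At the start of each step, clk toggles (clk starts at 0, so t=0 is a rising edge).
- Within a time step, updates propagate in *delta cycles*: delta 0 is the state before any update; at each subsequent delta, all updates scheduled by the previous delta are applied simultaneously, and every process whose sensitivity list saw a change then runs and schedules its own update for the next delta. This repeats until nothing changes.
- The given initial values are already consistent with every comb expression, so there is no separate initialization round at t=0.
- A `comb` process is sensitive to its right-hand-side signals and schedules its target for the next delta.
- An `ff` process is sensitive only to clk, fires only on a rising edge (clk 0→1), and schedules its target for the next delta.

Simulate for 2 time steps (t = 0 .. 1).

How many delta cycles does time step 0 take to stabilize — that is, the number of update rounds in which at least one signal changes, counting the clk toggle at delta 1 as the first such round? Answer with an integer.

t=0 Δ0: clk=0 n0=1 q=1 r=1 p=0 z=0 v=1 u=0 x=0 n1=0 y=1
  Δ1: clk:0→1
  Δ2: q:1→0, n1:0→1
  Δ3: n0:1→0, r:1→0
  Δ4: z:0→1, x:0→1
  Δ5: n0:0→1, p:0→1
  Δ6: x:1→0
  Δ7: p:1→0
  (7Δ to stable)
t=1 Δ0: clk=1 n0=1 q=0 r=0 p=0 z=1 v=1 u=0 x=0 n1=1 y=1
  Δ1: clk:1→0
  (1Δ to stable)

7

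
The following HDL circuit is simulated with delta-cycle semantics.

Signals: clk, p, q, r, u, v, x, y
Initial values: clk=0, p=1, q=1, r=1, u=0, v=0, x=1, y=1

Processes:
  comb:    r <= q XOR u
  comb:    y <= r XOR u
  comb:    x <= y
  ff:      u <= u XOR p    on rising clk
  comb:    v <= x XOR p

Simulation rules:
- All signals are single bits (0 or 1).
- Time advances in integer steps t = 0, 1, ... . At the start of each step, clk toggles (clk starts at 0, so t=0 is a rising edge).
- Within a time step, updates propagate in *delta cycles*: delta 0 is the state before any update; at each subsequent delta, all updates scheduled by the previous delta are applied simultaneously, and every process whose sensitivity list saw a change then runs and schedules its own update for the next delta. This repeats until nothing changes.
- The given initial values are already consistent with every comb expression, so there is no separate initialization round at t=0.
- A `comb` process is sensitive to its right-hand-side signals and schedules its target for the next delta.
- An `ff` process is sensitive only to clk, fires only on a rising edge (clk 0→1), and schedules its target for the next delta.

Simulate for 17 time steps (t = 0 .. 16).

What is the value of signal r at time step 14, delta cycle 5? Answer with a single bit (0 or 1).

t0.Δ0 p=1 y=1 q=1 clk=0 x=1 v=0 u=0 r=1
t0.Δ1 p=1 y=1 q=1 clk=1 x=1 v=0 u=0 r=1
t0.Δ2 p=1 y=1 q=1 clk=1 x=1 v=0 u=1 r=1
t0.Δ3 p=1 y=0 q=1 clk=1 x=1 v=0 u=1 r=0
t0.Δ4 p=1 y=1 q=1 clk=1 x=0 v=0 u=1 r=0
t0.Δ5 p=1 y=1 q=1 clk=1 x=1 v=1 u=1 r=0
t0.Δ6 p=1 y=1 q=1 clk=1 x=1 v=0 u=1 r=0
t1.Δ0 p=1 y=1 q=1 clk=1 x=1 v=0 u=1 r=0
t1.Δ1 p=1 y=1 q=1 clk=0 x=1 v=0 u=1 r=0
t2.Δ0 p=1 y=1 q=1 clk=0 x=1 v=0 u=1 r=0
t2.Δ1 p=1 y=1 q=1 clk=1 x=1 v=0 u=1 r=0
t2.Δ2 p=1 y=1 q=1 clk=1 x=1 v=0 u=0 r=0
t2.Δ3 p=1 y=0 q=1 clk=1 x=1 v=0 u=0 r=1
t2.Δ4 p=1 y=1 q=1 clk=1 x=0 v=0 u=0 r=1
t2.Δ5 p=1 y=1 q=1 clk=1 x=1 v=1 u=0 r=1
t2.Δ6 p=1 y=1 q=1 clk=1 x=1 v=0 u=0 r=1
t3.Δ0 p=1 y=1 q=1 clk=1 x=1 v=0 u=0 r=1
t3.Δ1 p=1 y=1 q=1 clk=0 x=1 v=0 u=0 r=1
t4.Δ0 p=1 y=1 q=1 clk=0 x=1 v=0 u=0 r=1
t4.Δ1 p=1 y=1 q=1 clk=1 x=1 v=0 u=0 r=1
t4.Δ2 p=1 y=1 q=1 clk=1 x=1 v=0 u=1 r=1
t4.Δ3 p=1 y=0 q=1 clk=1 x=1 v=0 u=1 r=0
t4.Δ4 p=1 y=1 q=1 clk=1 x=0 v=0 u=1 r=0
t4.Δ5 p=1 y=1 q=1 clk=1 x=1 v=1 u=1 r=0
t4.Δ6 p=1 y=1 q=1 clk=1 x=1 v=0 u=1 r=0
t5.Δ0 p=1 y=1 q=1 clk=1 x=1 v=0 u=1 r=0
t5.Δ1 p=1 y=1 q=1 clk=0 x=1 v=0 u=1 r=0
t6.Δ0 p=1 y=1 q=1 clk=0 x=1 v=0 u=1 r=0
t6.Δ1 p=1 y=1 q=1 clk=1 x=1 v=0 u=1 r=0
t6.Δ2 p=1 y=1 q=1 clk=1 x=1 v=0 u=0 r=0
t6.Δ3 p=1 y=0 q=1 clk=1 x=1 v=0 u=0 r=1
t6.Δ4 p=1 y=1 q=1 clk=1 x=0 v=0 u=0 r=1
t6.Δ5 p=1 y=1 q=1 clk=1 x=1 v=1 u=0 r=1
t6.Δ6 p=1 y=1 q=1 clk=1 x=1 v=0 u=0 r=1
t7.Δ0 p=1 y=1 q=1 clk=1 x=1 v=0 u=0 r=1
t7.Δ1 p=1 y=1 q=1 clk=0 x=1 v=0 u=0 r=1
t8.Δ0 p=1 y=1 q=1 clk=0 x=1 v=0 u=0 r=1
t8.Δ1 p=1 y=1 q=1 clk=1 x=1 v=0 u=0 r=1
t8.Δ2 p=1 y=1 q=1 clk=1 x=1 v=0 u=1 r=1
t8.Δ3 p=1 y=0 q=1 clk=1 x=1 v=0 u=1 r=0
t8.Δ4 p=1 y=1 q=1 clk=1 x=0 v=0 u=1 r=0
t8.Δ5 p=1 y=1 q=1 clk=1 x=1 v=1 u=1 r=0
t8.Δ6 p=1 y=1 q=1 clk=1 x=1 v=0 u=1 r=0
t9.Δ0 p=1 y=1 q=1 clk=1 x=1 v=0 u=1 r=0
t9.Δ1 p=1 y=1 q=1 clk=0 x=1 v=0 u=1 r=0
t10.Δ0 p=1 y=1 q=1 clk=0 x=1 v=0 u=1 r=0
t10.Δ1 p=1 y=1 q=1 clk=1 x=1 v=0 u=1 r=0
t10.Δ2 p=1 y=1 q=1 clk=1 x=1 v=0 u=0 r=0
t10.Δ3 p=1 y=0 q=1 clk=1 x=1 v=0 u=0 r=1
t10.Δ4 p=1 y=1 q=1 clk=1 x=0 v=0 u=0 r=1
t10.Δ5 p=1 y=1 q=1 clk=1 x=1 v=1 u=0 r=1
t10.Δ6 p=1 y=1 q=1 clk=1 x=1 v=0 u=0 r=1
t11.Δ0 p=1 y=1 q=1 clk=1 x=1 v=0 u=0 r=1
t11.Δ1 p=1 y=1 q=1 clk=0 x=1 v=0 u=0 r=1
t12.Δ0 p=1 y=1 q=1 clk=0 x=1 v=0 u=0 r=1
t12.Δ1 p=1 y=1 q=1 clk=1 x=1 v=0 u=0 r=1
t12.Δ2 p=1 y=1 q=1 clk=1 x=1 v=0 u=1 r=1
t12.Δ3 p=1 y=0 q=1 clk=1 x=1 v=0 u=1 r=0
t12.Δ4 p=1 y=1 q=1 clk=1 x=0 v=0 u=1 r=0
t12.Δ5 p=1 y=1 q=1 clk=1 x=1 v=1 u=1 r=0
t12.Δ6 p=1 y=1 q=1 clk=1 x=1 v=0 u=1 r=0
t13.Δ0 p=1 y=1 q=1 clk=1 x=1 v=0 u=1 r=0
t13.Δ1 p=1 y=1 q=1 clk=0 x=1 v=0 u=1 r=0
t14.Δ0 p=1 y=1 q=1 clk=0 x=1 v=0 u=1 r=0
t14.Δ1 p=1 y=1 q=1 clk=1 x=1 v=0 u=1 r=0
t14.Δ2 p=1 y=1 q=1 clk=1 x=1 v=0 u=0 r=0
t14.Δ3 p=1 y=0 q=1 clk=1 x=1 v=0 u=0 r=1
t14.Δ4 p=1 y=1 q=1 clk=1 x=0 v=0 u=0 r=1
t14.Δ5 p=1 y=1 q=1 clk=1 x=1 v=1 u=0 r=1
t14.Δ6 p=1 y=1 q=1 clk=1 x=1 v=0 u=0 r=1
t15.Δ0 p=1 y=1 q=1 clk=1 x=1 v=0 u=0 r=1
t15.Δ1 p=1 y=1 q=1 clk=0 x=1 v=0 u=0 r=1
t16.Δ0 p=1 y=1 q=1 clk=0 x=1 v=0 u=0 r=1
t16.Δ1 p=1 y=1 q=1 clk=1 x=1 v=0 u=0 r=1
t16.Δ2 p=1 y=1 q=1 clk=1 x=1 v=0 u=1 r=1
t16.Δ3 p=1 y=0 q=1 clk=1 x=1 v=0 u=1 r=0
t16.Δ4 p=1 y=1 q=1 clk=1 x=0 v=0 u=1 r=0
t16.Δ5 p=1 y=1 q=1 clk=1 x=1 v=1 u=1 r=0
t16.Δ6 p=1 y=1 q=1 clk=1 x=1 v=0 u=1 r=0

1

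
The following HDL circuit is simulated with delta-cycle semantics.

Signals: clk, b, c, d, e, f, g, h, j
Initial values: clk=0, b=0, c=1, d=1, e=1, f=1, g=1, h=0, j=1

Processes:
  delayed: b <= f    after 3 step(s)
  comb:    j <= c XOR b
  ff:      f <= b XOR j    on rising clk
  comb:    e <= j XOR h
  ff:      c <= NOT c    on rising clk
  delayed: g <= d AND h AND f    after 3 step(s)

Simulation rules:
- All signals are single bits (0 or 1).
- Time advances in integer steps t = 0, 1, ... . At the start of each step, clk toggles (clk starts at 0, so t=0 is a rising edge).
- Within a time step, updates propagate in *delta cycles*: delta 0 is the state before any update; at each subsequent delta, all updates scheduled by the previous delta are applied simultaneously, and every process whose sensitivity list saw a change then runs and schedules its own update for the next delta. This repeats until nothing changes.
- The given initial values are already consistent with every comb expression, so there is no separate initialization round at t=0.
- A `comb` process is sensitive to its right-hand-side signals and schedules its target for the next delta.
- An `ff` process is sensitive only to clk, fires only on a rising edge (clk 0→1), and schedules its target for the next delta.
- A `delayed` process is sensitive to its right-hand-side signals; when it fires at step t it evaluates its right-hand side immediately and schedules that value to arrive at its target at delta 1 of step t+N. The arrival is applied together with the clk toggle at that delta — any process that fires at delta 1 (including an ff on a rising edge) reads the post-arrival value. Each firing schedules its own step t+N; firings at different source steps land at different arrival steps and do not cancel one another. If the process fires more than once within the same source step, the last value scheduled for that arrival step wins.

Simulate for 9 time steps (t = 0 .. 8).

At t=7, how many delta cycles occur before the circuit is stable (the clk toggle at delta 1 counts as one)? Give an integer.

3

t=0 Δ0: j=1 e=1 h=0 clk=0 f=1 c=1 g=1 d=1 b=0
  Δ1: clk:0→1
  Δ2: c:1→0
  Δ3: j:1→0
  Δ4: e:1→0
  (4Δ to stable)
t=1 Δ0: j=0 e=0 h=0 clk=1 f=1 c=0 g=1 d=1 b=0
  Δ1: clk:1→0
  (1Δ to stable)
t=2 Δ0: j=0 e=0 h=0 clk=0 f=1 c=0 g=1 d=1 b=0
  Δ1: clk:0→1
  Δ2: f:1→0, c:0→1
  Δ3: j:0→1
  Δ4: e:0→1
  (4Δ to stable)
t=3 Δ0: j=1 e=1 h=0 clk=1 f=0 c=1 g=1 d=1 b=0
  Δ1: clk:1→0
  (1Δ to stable)
t=4 Δ0: j=1 e=1 h=0 clk=0 f=0 c=1 g=1 d=1 b=0
  Δ1: clk:0→1
  Δ2: f:0→1, c:1→0
  Δ3: j:1→0
  Δ4: e:1→0
  (4Δ to stable)
t=5 Δ0: j=0 e=0 h=0 clk=1 f=1 c=0 g=1 d=1 b=0
  Δ1: clk:1→0, g:1→0
  (1Δ to stable)
t=6 Δ0: j=0 e=0 h=0 clk=0 f=1 c=0 g=0 d=1 b=0
  Δ1: clk:0→1
  Δ2: f:1→0, c:0→1
  Δ3: j:0→1
  Δ4: e:0→1
  (4Δ to stable)
t=7 Δ0: j=1 e=1 h=0 clk=1 f=0 c=1 g=0 d=1 b=0
  Δ1: clk:1→0, b:0→1
  Δ2: j:1→0
  Δ3: e:1→0
  (3Δ to stable)
t=8 Δ0: j=0 e=0 h=0 clk=0 f=0 c=1 g=0 d=1 b=1
  Δ1: clk:0→1
  Δ2: f:0→1, c:1→0
  Δ3: j:0→1
  Δ4: e:0→1
  (4Δ to stable)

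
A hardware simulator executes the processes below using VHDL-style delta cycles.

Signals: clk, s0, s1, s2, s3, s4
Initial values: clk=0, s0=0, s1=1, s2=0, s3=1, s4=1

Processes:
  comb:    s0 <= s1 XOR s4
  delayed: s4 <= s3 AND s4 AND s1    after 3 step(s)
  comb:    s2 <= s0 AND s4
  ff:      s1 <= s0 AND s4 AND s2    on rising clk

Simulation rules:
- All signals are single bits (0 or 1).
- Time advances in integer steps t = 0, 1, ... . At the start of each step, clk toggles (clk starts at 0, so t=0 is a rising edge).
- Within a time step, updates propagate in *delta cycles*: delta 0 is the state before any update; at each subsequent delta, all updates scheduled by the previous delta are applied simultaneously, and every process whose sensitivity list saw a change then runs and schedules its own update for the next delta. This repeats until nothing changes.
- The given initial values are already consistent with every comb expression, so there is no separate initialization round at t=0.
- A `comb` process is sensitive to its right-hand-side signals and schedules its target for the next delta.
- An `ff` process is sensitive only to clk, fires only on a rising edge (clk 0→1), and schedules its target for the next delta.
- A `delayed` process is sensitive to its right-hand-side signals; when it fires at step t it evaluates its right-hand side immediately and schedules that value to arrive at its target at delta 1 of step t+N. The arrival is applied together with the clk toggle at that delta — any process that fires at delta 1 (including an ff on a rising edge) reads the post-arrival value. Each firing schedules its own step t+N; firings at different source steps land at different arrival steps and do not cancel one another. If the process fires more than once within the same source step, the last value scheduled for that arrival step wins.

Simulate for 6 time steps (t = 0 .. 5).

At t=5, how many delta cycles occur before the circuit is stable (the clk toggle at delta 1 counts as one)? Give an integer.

3

t0.Δ0 s2=0 s4=1 s3=1 clk=0 s1=1 s0=0
t0.Δ1 s2=0 s4=1 s3=1 clk=1 s1=1 s0=0
t0.Δ2 s2=0 s4=1 s3=1 clk=1 s1=0 s0=0
t0.Δ3 s2=0 s4=1 s3=1 clk=1 s1=0 s0=1
t0.Δ4 s2=1 s4=1 s3=1 clk=1 s1=0 s0=1
t1.Δ0 s2=1 s4=1 s3=1 clk=1 s1=0 s0=1
t1.Δ1 s2=1 s4=1 s3=1 clk=0 s1=0 s0=1
t2.Δ0 s2=1 s4=1 s3=1 clk=0 s1=0 s0=1
t2.Δ1 s2=1 s4=1 s3=1 clk=1 s1=0 s0=1
t2.Δ2 s2=1 s4=1 s3=1 clk=1 s1=1 s0=1
t2.Δ3 s2=1 s4=1 s3=1 clk=1 s1=1 s0=0
t2.Δ4 s2=0 s4=1 s3=1 clk=1 s1=1 s0=0
t3.Δ0 s2=0 s4=1 s3=1 clk=1 s1=1 s0=0
t3.Δ1 s2=0 s4=0 s3=1 clk=0 s1=1 s0=0
t3.Δ2 s2=0 s4=0 s3=1 clk=0 s1=1 s0=1
t4.Δ0 s2=0 s4=0 s3=1 clk=0 s1=1 s0=1
t4.Δ1 s2=0 s4=0 s3=1 clk=1 s1=1 s0=1
t4.Δ2 s2=0 s4=0 s3=1 clk=1 s1=0 s0=1
t4.Δ3 s2=0 s4=0 s3=1 clk=1 s1=0 s0=0
t5.Δ0 s2=0 s4=0 s3=1 clk=1 s1=0 s0=0
t5.Δ1 s2=0 s4=1 s3=1 clk=0 s1=0 s0=0
t5.Δ2 s2=0 s4=1 s3=1 clk=0 s1=0 s0=1
t5.Δ3 s2=1 s4=1 s3=1 clk=0 s1=0 s0=1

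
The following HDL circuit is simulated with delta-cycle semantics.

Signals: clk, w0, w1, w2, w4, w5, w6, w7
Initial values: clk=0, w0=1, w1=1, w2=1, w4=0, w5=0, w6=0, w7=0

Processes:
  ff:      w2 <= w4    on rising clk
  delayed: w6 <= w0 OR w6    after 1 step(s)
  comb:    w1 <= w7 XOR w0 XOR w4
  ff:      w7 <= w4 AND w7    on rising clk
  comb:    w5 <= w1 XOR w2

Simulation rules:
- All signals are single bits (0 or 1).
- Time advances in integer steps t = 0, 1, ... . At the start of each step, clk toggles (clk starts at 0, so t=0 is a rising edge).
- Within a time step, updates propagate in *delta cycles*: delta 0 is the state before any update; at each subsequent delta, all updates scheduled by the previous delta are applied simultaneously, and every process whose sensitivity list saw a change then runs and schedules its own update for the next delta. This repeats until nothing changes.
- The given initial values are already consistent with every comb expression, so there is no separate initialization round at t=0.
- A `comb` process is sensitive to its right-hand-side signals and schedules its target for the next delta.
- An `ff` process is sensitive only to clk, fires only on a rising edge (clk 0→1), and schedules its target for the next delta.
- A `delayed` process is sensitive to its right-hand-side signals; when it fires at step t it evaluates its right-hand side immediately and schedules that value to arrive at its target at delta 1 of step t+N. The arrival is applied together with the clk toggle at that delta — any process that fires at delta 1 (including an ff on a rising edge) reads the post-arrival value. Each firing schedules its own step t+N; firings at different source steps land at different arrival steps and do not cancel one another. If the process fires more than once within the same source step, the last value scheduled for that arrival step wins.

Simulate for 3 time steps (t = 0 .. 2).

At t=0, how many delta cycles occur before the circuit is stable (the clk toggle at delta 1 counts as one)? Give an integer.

t=0 Δ0: w5=0 w2=1 w1=1 w6=0 w0=1 w7=0 w4=0 clk=0
  Δ1: clk:0→1
  Δ2: w2:1→0
  Δ3: w5:0→1
  (3Δ to stable)
t=1 Δ0: w5=1 w2=0 w1=1 w6=0 w0=1 w7=0 w4=0 clk=1
  Δ1: clk:1→0
  (1Δ to stable)
t=2 Δ0: w5=1 w2=0 w1=1 w6=0 w0=1 w7=0 w4=0 clk=0
  Δ1: clk:0→1
  (1Δ to stable)

3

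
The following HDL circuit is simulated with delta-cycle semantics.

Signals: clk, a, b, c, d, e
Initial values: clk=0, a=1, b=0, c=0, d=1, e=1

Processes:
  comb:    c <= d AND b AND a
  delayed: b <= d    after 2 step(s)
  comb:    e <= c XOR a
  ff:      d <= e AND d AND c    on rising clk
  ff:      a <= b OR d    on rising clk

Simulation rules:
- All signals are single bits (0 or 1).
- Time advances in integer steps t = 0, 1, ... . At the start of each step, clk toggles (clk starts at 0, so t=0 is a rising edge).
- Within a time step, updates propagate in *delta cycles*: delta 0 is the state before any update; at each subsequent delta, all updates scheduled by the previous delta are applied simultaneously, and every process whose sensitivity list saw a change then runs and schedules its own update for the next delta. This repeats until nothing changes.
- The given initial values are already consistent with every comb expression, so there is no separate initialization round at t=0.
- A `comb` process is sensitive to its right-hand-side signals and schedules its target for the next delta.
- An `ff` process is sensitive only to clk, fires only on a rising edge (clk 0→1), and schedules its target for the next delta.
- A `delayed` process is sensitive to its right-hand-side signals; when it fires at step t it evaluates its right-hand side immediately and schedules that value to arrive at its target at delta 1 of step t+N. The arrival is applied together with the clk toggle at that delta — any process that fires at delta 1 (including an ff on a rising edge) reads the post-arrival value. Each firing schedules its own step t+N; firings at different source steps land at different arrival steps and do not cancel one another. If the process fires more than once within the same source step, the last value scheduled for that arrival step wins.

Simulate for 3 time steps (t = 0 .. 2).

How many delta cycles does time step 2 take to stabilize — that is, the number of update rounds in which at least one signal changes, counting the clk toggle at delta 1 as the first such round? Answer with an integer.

3

t=0 Δ0: a=1 b=0 clk=0 d=1 c=0 e=1
  Δ1: clk:0→1
  Δ2: d:1→0
  (2Δ to stable)
t=1 Δ0: a=1 b=0 clk=1 d=0 c=0 e=1
  Δ1: clk:1→0
  (1Δ to stable)
t=2 Δ0: a=1 b=0 clk=0 d=0 c=0 e=1
  Δ1: clk:0→1
  Δ2: a:1→0
  Δ3: e:1→0
  (3Δ to stable)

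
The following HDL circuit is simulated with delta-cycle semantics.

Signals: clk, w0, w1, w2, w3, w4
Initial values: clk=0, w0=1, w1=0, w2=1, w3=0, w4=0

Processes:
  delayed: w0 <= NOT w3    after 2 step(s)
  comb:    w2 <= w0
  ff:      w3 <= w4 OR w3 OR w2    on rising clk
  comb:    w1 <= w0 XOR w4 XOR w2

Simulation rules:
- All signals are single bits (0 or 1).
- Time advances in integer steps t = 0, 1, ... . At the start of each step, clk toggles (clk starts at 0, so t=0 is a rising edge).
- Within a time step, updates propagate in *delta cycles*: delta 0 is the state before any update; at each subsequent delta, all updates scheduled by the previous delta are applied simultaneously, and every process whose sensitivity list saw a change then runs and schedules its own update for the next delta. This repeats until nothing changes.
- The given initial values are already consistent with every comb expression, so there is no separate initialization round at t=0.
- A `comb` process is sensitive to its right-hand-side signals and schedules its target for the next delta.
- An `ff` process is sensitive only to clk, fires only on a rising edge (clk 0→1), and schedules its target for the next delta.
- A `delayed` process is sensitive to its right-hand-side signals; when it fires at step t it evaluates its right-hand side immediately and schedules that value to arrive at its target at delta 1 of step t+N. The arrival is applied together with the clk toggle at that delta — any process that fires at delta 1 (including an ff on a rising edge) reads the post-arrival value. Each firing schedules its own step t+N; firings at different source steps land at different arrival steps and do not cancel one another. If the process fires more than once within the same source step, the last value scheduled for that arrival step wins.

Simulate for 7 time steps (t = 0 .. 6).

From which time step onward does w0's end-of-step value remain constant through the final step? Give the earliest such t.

2

[bits: w4,w1,w2,clk,w0,w3]
t=0: Δ0=001010 Δ1=001110 Δ2=001111 | 2Δ
t=1: Δ0=001111 Δ1=001011 | 1Δ
t=2: Δ0=001011 Δ1=001101 Δ2=010101 Δ3=000101 | 3Δ
t=3: Δ0=000101 Δ1=000001 | 1Δ
t=4: Δ0=000001 Δ1=000101 | 1Δ
t=5: Δ0=000101 Δ1=000001 | 1Δ
t=6: Δ0=000001 Δ1=000101 | 1Δ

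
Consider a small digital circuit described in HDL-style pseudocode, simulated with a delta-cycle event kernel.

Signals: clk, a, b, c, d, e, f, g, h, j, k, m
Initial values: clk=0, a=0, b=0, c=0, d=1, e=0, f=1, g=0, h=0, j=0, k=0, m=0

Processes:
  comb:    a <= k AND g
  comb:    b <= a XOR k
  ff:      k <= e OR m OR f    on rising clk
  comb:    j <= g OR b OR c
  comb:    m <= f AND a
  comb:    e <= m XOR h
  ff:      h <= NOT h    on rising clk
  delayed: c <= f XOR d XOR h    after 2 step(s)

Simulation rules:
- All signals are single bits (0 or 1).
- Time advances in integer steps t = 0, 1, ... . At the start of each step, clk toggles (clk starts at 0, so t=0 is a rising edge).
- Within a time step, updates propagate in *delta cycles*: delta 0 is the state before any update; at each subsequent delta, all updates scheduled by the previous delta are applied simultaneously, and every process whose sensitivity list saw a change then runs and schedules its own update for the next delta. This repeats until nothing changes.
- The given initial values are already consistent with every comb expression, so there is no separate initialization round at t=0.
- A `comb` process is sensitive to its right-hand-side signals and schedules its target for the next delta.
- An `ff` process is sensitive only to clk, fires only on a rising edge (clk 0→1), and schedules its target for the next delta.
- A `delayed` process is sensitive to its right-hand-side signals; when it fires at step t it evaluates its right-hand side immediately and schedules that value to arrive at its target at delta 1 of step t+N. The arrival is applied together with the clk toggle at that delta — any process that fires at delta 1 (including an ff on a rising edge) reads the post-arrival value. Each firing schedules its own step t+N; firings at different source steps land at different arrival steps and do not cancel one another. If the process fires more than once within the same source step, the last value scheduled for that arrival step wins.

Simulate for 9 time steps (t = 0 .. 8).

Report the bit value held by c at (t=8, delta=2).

0

[bits: h,b,f,m,a,clk,e,c,g,j,k,d]
t=0: Δ0=001000000001 Δ1=001001000001 Δ2=101001000011 Δ3=111001100011 Δ4=111001100111 | 4Δ
t=1: Δ0=111001100111 Δ1=111000100111 | 1Δ
t=2: Δ0=111000100111 Δ1=111001110111 Δ2=011001110111 Δ3=011001010111 | 3Δ
t=3: Δ0=011001010111 Δ1=011000010111 | 1Δ
t=4: Δ0=011000010111 Δ1=011001000111 Δ2=111001000111 Δ3=111001100111 | 3Δ
t=5: Δ0=111001100111 Δ1=111000100111 | 1Δ
t=6: Δ0=111000100111 Δ1=111001110111 Δ2=011001110111 Δ3=011001010111 | 3Δ
t=7: Δ0=011001010111 Δ1=011000010111 | 1Δ
t=8: Δ0=011000010111 Δ1=011001000111 Δ2=111001000111 Δ3=111001100111 | 3Δ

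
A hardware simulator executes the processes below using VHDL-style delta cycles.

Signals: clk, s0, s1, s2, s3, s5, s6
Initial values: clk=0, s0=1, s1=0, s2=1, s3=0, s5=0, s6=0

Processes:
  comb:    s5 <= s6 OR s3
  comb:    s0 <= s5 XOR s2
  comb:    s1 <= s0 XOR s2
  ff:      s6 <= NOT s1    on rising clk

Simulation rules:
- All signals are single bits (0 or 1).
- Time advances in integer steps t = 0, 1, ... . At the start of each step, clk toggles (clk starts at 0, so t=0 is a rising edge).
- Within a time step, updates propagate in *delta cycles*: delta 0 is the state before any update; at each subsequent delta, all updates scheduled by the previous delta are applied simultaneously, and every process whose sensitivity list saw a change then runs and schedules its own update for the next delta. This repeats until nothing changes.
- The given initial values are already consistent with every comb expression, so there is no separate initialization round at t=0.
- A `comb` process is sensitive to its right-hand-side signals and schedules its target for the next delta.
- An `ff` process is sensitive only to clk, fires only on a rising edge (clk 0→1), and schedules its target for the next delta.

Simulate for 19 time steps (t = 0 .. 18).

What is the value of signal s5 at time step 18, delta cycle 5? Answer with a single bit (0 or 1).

0

t0.Δ0 s5=0 s6=0 clk=0 s1=0 s0=1 s3=0 s2=1
t0.Δ1 s5=0 s6=0 clk=1 s1=0 s0=1 s3=0 s2=1
t0.Δ2 s5=0 s6=1 clk=1 s1=0 s0=1 s3=0 s2=1
t0.Δ3 s5=1 s6=1 clk=1 s1=0 s0=1 s3=0 s2=1
t0.Δ4 s5=1 s6=1 clk=1 s1=0 s0=0 s3=0 s2=1
t0.Δ5 s5=1 s6=1 clk=1 s1=1 s0=0 s3=0 s2=1
t1.Δ0 s5=1 s6=1 clk=1 s1=1 s0=0 s3=0 s2=1
t1.Δ1 s5=1 s6=1 clk=0 s1=1 s0=0 s3=0 s2=1
t2.Δ0 s5=1 s6=1 clk=0 s1=1 s0=0 s3=0 s2=1
t2.Δ1 s5=1 s6=1 clk=1 s1=1 s0=0 s3=0 s2=1
t2.Δ2 s5=1 s6=0 clk=1 s1=1 s0=0 s3=0 s2=1
t2.Δ3 s5=0 s6=0 clk=1 s1=1 s0=0 s3=0 s2=1
t2.Δ4 s5=0 s6=0 clk=1 s1=1 s0=1 s3=0 s2=1
t2.Δ5 s5=0 s6=0 clk=1 s1=0 s0=1 s3=0 s2=1
t3.Δ0 s5=0 s6=0 clk=1 s1=0 s0=1 s3=0 s2=1
t3.Δ1 s5=0 s6=0 clk=0 s1=0 s0=1 s3=0 s2=1
t4.Δ0 s5=0 s6=0 clk=0 s1=0 s0=1 s3=0 s2=1
t4.Δ1 s5=0 s6=0 clk=1 s1=0 s0=1 s3=0 s2=1
t4.Δ2 s5=0 s6=1 clk=1 s1=0 s0=1 s3=0 s2=1
t4.Δ3 s5=1 s6=1 clk=1 s1=0 s0=1 s3=0 s2=1
t4.Δ4 s5=1 s6=1 clk=1 s1=0 s0=0 s3=0 s2=1
t4.Δ5 s5=1 s6=1 clk=1 s1=1 s0=0 s3=0 s2=1
t5.Δ0 s5=1 s6=1 clk=1 s1=1 s0=0 s3=0 s2=1
t5.Δ1 s5=1 s6=1 clk=0 s1=1 s0=0 s3=0 s2=1
t6.Δ0 s5=1 s6=1 clk=0 s1=1 s0=0 s3=0 s2=1
t6.Δ1 s5=1 s6=1 clk=1 s1=1 s0=0 s3=0 s2=1
t6.Δ2 s5=1 s6=0 clk=1 s1=1 s0=0 s3=0 s2=1
t6.Δ3 s5=0 s6=0 clk=1 s1=1 s0=0 s3=0 s2=1
t6.Δ4 s5=0 s6=0 clk=1 s1=1 s0=1 s3=0 s2=1
t6.Δ5 s5=0 s6=0 clk=1 s1=0 s0=1 s3=0 s2=1
t7.Δ0 s5=0 s6=0 clk=1 s1=0 s0=1 s3=0 s2=1
t7.Δ1 s5=0 s6=0 clk=0 s1=0 s0=1 s3=0 s2=1
t8.Δ0 s5=0 s6=0 clk=0 s1=0 s0=1 s3=0 s2=1
t8.Δ1 s5=0 s6=0 clk=1 s1=0 s0=1 s3=0 s2=1
t8.Δ2 s5=0 s6=1 clk=1 s1=0 s0=1 s3=0 s2=1
t8.Δ3 s5=1 s6=1 clk=1 s1=0 s0=1 s3=0 s2=1
t8.Δ4 s5=1 s6=1 clk=1 s1=0 s0=0 s3=0 s2=1
t8.Δ5 s5=1 s6=1 clk=1 s1=1 s0=0 s3=0 s2=1
t9.Δ0 s5=1 s6=1 clk=1 s1=1 s0=0 s3=0 s2=1
t9.Δ1 s5=1 s6=1 clk=0 s1=1 s0=0 s3=0 s2=1
t10.Δ0 s5=1 s6=1 clk=0 s1=1 s0=0 s3=0 s2=1
t10.Δ1 s5=1 s6=1 clk=1 s1=1 s0=0 s3=0 s2=1
t10.Δ2 s5=1 s6=0 clk=1 s1=1 s0=0 s3=0 s2=1
t10.Δ3 s5=0 s6=0 clk=1 s1=1 s0=0 s3=0 s2=1
t10.Δ4 s5=0 s6=0 clk=1 s1=1 s0=1 s3=0 s2=1
t10.Δ5 s5=0 s6=0 clk=1 s1=0 s0=1 s3=0 s2=1
t11.Δ0 s5=0 s6=0 clk=1 s1=0 s0=1 s3=0 s2=1
t11.Δ1 s5=0 s6=0 clk=0 s1=0 s0=1 s3=0 s2=1
t12.Δ0 s5=0 s6=0 clk=0 s1=0 s0=1 s3=0 s2=1
t12.Δ1 s5=0 s6=0 clk=1 s1=0 s0=1 s3=0 s2=1
t12.Δ2 s5=0 s6=1 clk=1 s1=0 s0=1 s3=0 s2=1
t12.Δ3 s5=1 s6=1 clk=1 s1=0 s0=1 s3=0 s2=1
t12.Δ4 s5=1 s6=1 clk=1 s1=0 s0=0 s3=0 s2=1
t12.Δ5 s5=1 s6=1 clk=1 s1=1 s0=0 s3=0 s2=1
t13.Δ0 s5=1 s6=1 clk=1 s1=1 s0=0 s3=0 s2=1
t13.Δ1 s5=1 s6=1 clk=0 s1=1 s0=0 s3=0 s2=1
t14.Δ0 s5=1 s6=1 clk=0 s1=1 s0=0 s3=0 s2=1
t14.Δ1 s5=1 s6=1 clk=1 s1=1 s0=0 s3=0 s2=1
t14.Δ2 s5=1 s6=0 clk=1 s1=1 s0=0 s3=0 s2=1
t14.Δ3 s5=0 s6=0 clk=1 s1=1 s0=0 s3=0 s2=1
t14.Δ4 s5=0 s6=0 clk=1 s1=1 s0=1 s3=0 s2=1
t14.Δ5 s5=0 s6=0 clk=1 s1=0 s0=1 s3=0 s2=1
t15.Δ0 s5=0 s6=0 clk=1 s1=0 s0=1 s3=0 s2=1
t15.Δ1 s5=0 s6=0 clk=0 s1=0 s0=1 s3=0 s2=1
t16.Δ0 s5=0 s6=0 clk=0 s1=0 s0=1 s3=0 s2=1
t16.Δ1 s5=0 s6=0 clk=1 s1=0 s0=1 s3=0 s2=1
t16.Δ2 s5=0 s6=1 clk=1 s1=0 s0=1 s3=0 s2=1
t16.Δ3 s5=1 s6=1 clk=1 s1=0 s0=1 s3=0 s2=1
t16.Δ4 s5=1 s6=1 clk=1 s1=0 s0=0 s3=0 s2=1
t16.Δ5 s5=1 s6=1 clk=1 s1=1 s0=0 s3=0 s2=1
t17.Δ0 s5=1 s6=1 clk=1 s1=1 s0=0 s3=0 s2=1
t17.Δ1 s5=1 s6=1 clk=0 s1=1 s0=0 s3=0 s2=1
t18.Δ0 s5=1 s6=1 clk=0 s1=1 s0=0 s3=0 s2=1
t18.Δ1 s5=1 s6=1 clk=1 s1=1 s0=0 s3=0 s2=1
t18.Δ2 s5=1 s6=0 clk=1 s1=1 s0=0 s3=0 s2=1
t18.Δ3 s5=0 s6=0 clk=1 s1=1 s0=0 s3=0 s2=1
t18.Δ4 s5=0 s6=0 clk=1 s1=1 s0=1 s3=0 s2=1
t18.Δ5 s5=0 s6=0 clk=1 s1=0 s0=1 s3=0 s2=1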